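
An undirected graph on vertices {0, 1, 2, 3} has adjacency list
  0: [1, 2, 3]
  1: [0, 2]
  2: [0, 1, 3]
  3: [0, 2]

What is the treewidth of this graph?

A width-2 tree decomposition is:
Bags: B1 = {0, 1, 2}  B2 = {0, 2, 3}
Tree: B1–B2
Every bag has size at most 3, so the width is 3 − 1 = 2 and tw(G) ≤ 2. For the lower bound, the 3 vertices {0, 1, 2} are pairwise adjacent, and any tree decomposition puts a clique entirely inside one bag — forcing width ≥ 2. Combining the bounds, tw(G) = 2.

2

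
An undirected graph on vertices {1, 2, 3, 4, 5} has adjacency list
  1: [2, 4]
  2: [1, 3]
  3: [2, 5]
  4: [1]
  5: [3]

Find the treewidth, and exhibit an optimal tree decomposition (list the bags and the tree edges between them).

Every bag has size at most 2, so the width is 2 − 1 = 1 and tw(G) ≤ 1. Since G has at least one edge (e.g. 4–1), it is not an edgeless graph, so tw(G) ≥ 1. Hence tw(G) = 1 exactly.

Treewidth 1.
Bags: B1 = {1, 4}  B2 = {1, 2}  B3 = {2, 3}  B4 = {3, 5}
Tree: B1–B2, B2–B3, B3–B4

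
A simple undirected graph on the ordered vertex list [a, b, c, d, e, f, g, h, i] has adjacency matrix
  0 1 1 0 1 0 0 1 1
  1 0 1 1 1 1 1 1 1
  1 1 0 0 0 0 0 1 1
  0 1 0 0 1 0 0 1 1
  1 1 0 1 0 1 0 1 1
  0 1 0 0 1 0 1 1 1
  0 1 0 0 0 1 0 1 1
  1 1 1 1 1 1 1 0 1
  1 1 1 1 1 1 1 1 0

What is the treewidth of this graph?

4

A width-4 tree decomposition is:
Bags: B1 = {a, b, e, h, i}  B2 = {b, e, f, h, i}  B3 = {b, d, e, h, i}  B4 = {a, b, c, h, i}  B5 = {b, f, g, h, i}
Tree: B1–B2, B2–B3, B1–B4, B2–B5
Each bag holds 5 vertices, so the decomposition has width 4, which upper-bounds the treewidth. On the other hand G contains the 5-clique {b, f, g, h, i}. A clique must lie in a single bag of any decomposition, so no decomposition can have width below 4. Combining the bounds, tw(G) = 4.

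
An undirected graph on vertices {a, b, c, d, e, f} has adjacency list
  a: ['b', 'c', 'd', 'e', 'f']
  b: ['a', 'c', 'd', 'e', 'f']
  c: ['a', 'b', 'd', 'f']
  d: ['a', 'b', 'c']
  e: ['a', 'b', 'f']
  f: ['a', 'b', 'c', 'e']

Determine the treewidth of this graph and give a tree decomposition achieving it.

Every bag has size at most 4, so the width is 4 − 1 = 3 and tw(G) ≤ 3. On the other hand G contains the 4-clique {a, b, e, f}. A clique must lie in a single bag of any decomposition, so no decomposition can have width below 3. Combining the bounds, tw(G) = 3.

Treewidth 3.
Bags: B1 = {a, b, e, f}  B2 = {a, b, c, f}  B3 = {a, b, c, d}
Tree: B1–B2, B2–B3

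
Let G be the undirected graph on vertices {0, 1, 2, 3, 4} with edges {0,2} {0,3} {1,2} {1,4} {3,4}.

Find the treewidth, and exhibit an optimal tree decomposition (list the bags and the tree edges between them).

The largest bag has 3 vertices, giving width 2; this decomposition certifies tw(G) ≤ 2. For the lower bound, G contains the cycle 3–0–2–1–4–3, so G is not a forest; only forests have treewidth ≤ 1, hence tw(G) ≥ 2. The upper and lower bounds meet at 2, so that is the treewidth.

Treewidth 2.
Bags: B1 = {0, 2, 3}  B2 = {1, 2, 3}  B3 = {1, 3, 4}
Tree: B1–B2, B2–B3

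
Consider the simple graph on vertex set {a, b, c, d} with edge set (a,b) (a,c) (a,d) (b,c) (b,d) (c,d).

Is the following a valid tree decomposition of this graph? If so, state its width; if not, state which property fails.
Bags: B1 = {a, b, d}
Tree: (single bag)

A tree decomposition must satisfy three properties: every vertex lies in some bag; for every edge, both endpoints lie together in some bag; and for every vertex, the bags containing it form a connected subtree. Here vertex c appears in no bag, so the decomposition is invalid.

No — vertex c appears in no bag.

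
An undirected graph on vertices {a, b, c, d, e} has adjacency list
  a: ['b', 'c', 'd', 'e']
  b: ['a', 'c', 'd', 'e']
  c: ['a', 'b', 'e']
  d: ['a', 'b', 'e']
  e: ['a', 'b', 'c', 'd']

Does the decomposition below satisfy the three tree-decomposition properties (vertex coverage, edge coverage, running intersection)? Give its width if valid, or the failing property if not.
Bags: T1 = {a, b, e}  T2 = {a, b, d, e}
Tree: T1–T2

A tree decomposition must satisfy three properties: every vertex lies in some bag; for every edge, both endpoints lie together in some bag; and for every vertex, the bags containing it form a connected subtree. Here vertex c appears in no bag, so the decomposition is invalid.

No — vertex c appears in no bag.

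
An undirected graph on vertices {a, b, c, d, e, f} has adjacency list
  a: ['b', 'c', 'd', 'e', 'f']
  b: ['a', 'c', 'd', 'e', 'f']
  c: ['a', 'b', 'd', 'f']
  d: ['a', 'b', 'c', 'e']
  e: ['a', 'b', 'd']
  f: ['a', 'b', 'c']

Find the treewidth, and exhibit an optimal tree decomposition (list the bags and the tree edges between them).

Each bag holds 4 vertices, so the decomposition has width 3, which upper-bounds the treewidth. For the lower bound, the 4 vertices {a, b, d, e} are pairwise adjacent, and any tree decomposition puts a clique entirely inside one bag — forcing width ≥ 3. Hence tw(G) = 3 exactly.

Treewidth 3.
One optimal decomposition is:
Bags: B1 = {a, b, d, e}  B2 = {a, b, c, d}  B3 = {a, b, c, f}
Tree: B1–B2, B2–B3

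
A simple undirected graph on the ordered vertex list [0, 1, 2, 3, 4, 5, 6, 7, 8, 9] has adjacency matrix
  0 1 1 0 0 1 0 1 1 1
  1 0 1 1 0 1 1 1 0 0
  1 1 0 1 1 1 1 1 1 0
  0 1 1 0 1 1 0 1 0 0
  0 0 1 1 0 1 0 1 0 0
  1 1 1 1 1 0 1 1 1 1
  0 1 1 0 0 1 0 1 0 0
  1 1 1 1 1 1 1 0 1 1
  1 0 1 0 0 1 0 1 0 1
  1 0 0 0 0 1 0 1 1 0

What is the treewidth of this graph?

A width-4 tree decomposition is:
Bags: B1 = {0, 2, 5, 7, 8}  B2 = {0, 1, 2, 5, 7}  B3 = {1, 2, 3, 5, 7}  B4 = {0, 5, 7, 8, 9}  B5 = {1, 2, 5, 6, 7}  B6 = {2, 3, 4, 5, 7}
Tree: B1–B2, B2–B3, B1–B4, B2–B5, B3–B6
Every bag has size at most 5, so the width is 5 − 1 = 4 and tw(G) ≤ 4. For the lower bound, the 5 vertices {0, 5, 7, 8, 9} are pairwise adjacent, and any tree decomposition puts a clique entirely inside one bag — forcing width ≥ 4. Combining the bounds, tw(G) = 4.

4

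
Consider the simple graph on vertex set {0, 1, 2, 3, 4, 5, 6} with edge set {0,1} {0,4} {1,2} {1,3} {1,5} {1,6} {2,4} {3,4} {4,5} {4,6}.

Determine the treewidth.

A width-2 tree decomposition is:
Bags: B1 = {1, 4, 5}  B2 = {0, 1, 4}  B3 = {1, 3, 4}  B4 = {1, 4, 6}  B5 = {1, 2, 4}
Tree: B1–B2, B2–B3, B3–B4, B4–B5
The largest bag has 3 vertices, giving width 2; this decomposition certifies tw(G) ≤ 2. Since 4–5–1–0–4 is a cycle in G, G is not acyclic. Forests are exactly the graphs of treewidth ≤ 1, so tw(G) ≥ 2. The upper and lower bounds meet at 2, so that is the treewidth.

2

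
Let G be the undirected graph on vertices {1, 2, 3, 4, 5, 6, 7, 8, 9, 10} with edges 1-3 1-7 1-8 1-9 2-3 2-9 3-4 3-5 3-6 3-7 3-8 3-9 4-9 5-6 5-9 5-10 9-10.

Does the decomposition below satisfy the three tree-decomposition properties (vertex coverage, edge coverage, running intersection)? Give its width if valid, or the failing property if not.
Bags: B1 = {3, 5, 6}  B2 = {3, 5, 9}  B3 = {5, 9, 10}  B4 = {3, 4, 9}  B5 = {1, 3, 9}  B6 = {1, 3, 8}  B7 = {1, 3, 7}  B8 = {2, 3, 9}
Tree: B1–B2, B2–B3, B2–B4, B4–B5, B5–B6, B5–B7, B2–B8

Yes; width 2.

Checking the three conditions: (i) the bags cover all of {1, 2, 3, 4, 5, 6, 7, 8, 9, 10}; (ii) for each edge, some bag contains both endpoints; (iii) the bags containing any fixed vertex form a subtree. All hold, so the decomposition is valid with width 3 − 1 = 2.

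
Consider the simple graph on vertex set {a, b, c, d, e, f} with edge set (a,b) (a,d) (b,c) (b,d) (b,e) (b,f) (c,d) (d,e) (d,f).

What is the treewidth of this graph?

2

A width-2 tree decomposition is:
Bags: B1 = {b, d, f}  B2 = {a, b, d}  B3 = {b, d, e}  B4 = {b, c, d}
Tree: B1–B2, B2–B3, B1–B4
Each bag holds 3 vertices, so the decomposition has width 2, which upper-bounds the treewidth. For the lower bound, the 3 vertices {b, d, e} are pairwise adjacent, and any tree decomposition puts a clique entirely inside one bag — forcing width ≥ 2. The upper and lower bounds meet at 2, so that is the treewidth.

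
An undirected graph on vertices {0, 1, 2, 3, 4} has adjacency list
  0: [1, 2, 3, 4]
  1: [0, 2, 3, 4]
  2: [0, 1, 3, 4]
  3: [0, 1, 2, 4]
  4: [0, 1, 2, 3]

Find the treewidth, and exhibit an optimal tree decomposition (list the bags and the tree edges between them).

A single bag containing all 5 vertices is trivially a valid decomposition of width 4. Conversely, {0, 1, 2, 3, 4} is a clique of size 5, and the vertices of any clique must share a bag in every tree decomposition; so some bag has ≥ 5 vertices and tw(G) ≥ 4. The upper and lower bounds meet at 4, so that is the treewidth.

Treewidth 4.
One such decomposition:
Bags: B1 = {0, 1, 2, 3, 4}
Tree: (single bag)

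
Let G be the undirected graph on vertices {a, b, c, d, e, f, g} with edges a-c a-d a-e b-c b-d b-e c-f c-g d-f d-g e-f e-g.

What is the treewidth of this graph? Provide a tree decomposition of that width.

Treewidth 3.
One such decomposition:
Bags: B1 = {b, c, d, e}  B2 = {c, d, e, g}  B3 = {a, c, d, e}  B4 = {c, d, e, f}
Tree: B1–B2, B2–B3, B3–B4

Every bag has size at most 4, so the width is 4 − 1 = 3 and tw(G) ≤ 3. For the lower bound: the 4 vertex sets {b,d}, {e,g}, {c}, {a} are disjoint, each induces a connected subgraph, and every pair is joined by at least one edge of G. Contracting each set to a single vertex therefore yields K_{4} as a minor, and since treewidth is minor-monotone, tw(G) ≥ tw(K_{4}) = 3. The upper and lower bounds meet at 3, so that is the treewidth.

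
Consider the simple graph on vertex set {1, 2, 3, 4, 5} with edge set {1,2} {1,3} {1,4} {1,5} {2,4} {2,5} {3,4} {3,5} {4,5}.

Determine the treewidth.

A width-3 tree decomposition is:
Bags: B1 = {1, 3, 4, 5}  B2 = {1, 2, 4, 5}
Tree: B1–B2
The largest bag has 4 vertices, giving width 3; this decomposition certifies tw(G) ≤ 3. On the other hand G contains the 4-clique {1, 2, 4, 5}. A clique must lie in a single bag of any decomposition, so no decomposition can have width below 3. Therefore the treewidth is 3.

3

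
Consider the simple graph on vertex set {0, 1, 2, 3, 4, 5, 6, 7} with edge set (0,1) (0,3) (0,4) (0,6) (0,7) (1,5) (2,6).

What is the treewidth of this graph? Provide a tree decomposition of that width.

Treewidth 1.
One optimal decomposition is:
Bags: B1 = {0, 6}  B2 = {0, 1}  B3 = {0, 4}  B4 = {1, 5}  B5 = {0, 7}  B6 = {0, 3}  B7 = {2, 6}
Tree: B1–B2, B2–B3, B2–B4, B2–B5, B5–B6, B1–B7

Every bag has size at most 2, so the width is 2 − 1 = 1 and tw(G) ≤ 1. G has an edge, so its treewidth is at least 1. Hence tw(G) = 1 exactly.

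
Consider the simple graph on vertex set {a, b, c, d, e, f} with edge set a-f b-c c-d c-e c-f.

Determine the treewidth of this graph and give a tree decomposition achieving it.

Every bag has size at most 2, so the width is 2 − 1 = 1 and tw(G) ≤ 1. Since G has at least one edge (e.g. a–f), it is not an edgeless graph, so tw(G) ≥ 1. Therefore the treewidth is 1.

Treewidth 1.
One such decomposition:
Bags: B1 = {a, f}  B2 = {c, f}  B3 = {b, c}  B4 = {c, d}  B5 = {c, e}
Tree: B1–B2, B2–B3, B3–B4, B3–B5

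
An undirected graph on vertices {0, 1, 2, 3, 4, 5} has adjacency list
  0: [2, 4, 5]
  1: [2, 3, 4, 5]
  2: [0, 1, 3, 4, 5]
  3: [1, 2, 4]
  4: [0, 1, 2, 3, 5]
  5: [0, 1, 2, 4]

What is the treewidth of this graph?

A width-3 tree decomposition is:
Bags: B1 = {1, 2, 3, 4}  B2 = {1, 2, 4, 5}  B3 = {0, 2, 4, 5}
Tree: B1–B2, B2–B3
Each bag holds 4 vertices, so the decomposition has width 3, which upper-bounds the treewidth. On the other hand G contains the 4-clique {0, 2, 4, 5}. A clique must lie in a single bag of any decomposition, so no decomposition can have width below 3. Hence tw(G) = 3 exactly.

3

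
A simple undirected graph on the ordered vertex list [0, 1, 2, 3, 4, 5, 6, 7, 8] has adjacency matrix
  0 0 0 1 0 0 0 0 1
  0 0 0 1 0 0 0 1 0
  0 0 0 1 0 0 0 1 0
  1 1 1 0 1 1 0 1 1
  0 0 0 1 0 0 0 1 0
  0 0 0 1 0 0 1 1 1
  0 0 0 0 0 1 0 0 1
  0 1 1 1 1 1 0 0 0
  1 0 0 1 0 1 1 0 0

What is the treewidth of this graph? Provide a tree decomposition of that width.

The largest bag has 3 vertices, giving width 2; this decomposition certifies tw(G) ≤ 2. On the other hand G contains the 3-clique {0, 3, 8}. A clique must lie in a single bag of any decomposition, so no decomposition can have width below 2. Combining the bounds, tw(G) = 2.

Treewidth 2.
One such decomposition:
Bags: B1 = {3, 5, 8}  B2 = {3, 5, 7}  B3 = {2, 3, 7}  B4 = {5, 6, 8}  B5 = {1, 3, 7}  B6 = {3, 4, 7}  B7 = {0, 3, 8}
Tree: B1–B2, B2–B3, B1–B4, B2–B5, B5–B6, B1–B7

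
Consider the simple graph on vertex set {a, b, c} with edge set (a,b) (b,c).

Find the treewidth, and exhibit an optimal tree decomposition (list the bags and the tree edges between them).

Every bag has size at most 2, so the width is 2 − 1 = 1 and tw(G) ≤ 1. Since G has at least one edge (e.g. b–c), it is not an edgeless graph, so tw(G) ≥ 1. Therefore the treewidth is 1.

Treewidth 1.
One optimal decomposition is:
Bags: B1 = {b, c}  B2 = {a, b}
Tree: B1–B2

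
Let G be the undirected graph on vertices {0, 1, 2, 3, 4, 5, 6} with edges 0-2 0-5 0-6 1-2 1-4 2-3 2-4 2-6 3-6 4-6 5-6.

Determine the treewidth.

A width-2 tree decomposition is:
Bags: B1 = {2, 4, 6}  B2 = {1, 2, 4}  B3 = {0, 2, 6}  B4 = {2, 3, 6}  B5 = {0, 5, 6}
Tree: B1–B2, B1–B3, B1–B4, B3–B5
Each bag holds 3 vertices, so the decomposition has width 2, which upper-bounds the treewidth. Conversely, {1, 2, 4} is a clique of size 3, and the vertices of any clique must share a bag in every tree decomposition; so some bag has ≥ 3 vertices and tw(G) ≥ 2. Combining the bounds, tw(G) = 2.

2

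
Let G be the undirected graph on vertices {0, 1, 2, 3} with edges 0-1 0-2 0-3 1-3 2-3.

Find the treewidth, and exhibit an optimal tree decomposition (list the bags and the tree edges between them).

Each bag holds 3 vertices, so the decomposition has width 2, which upper-bounds the treewidth. On the other hand G contains the 3-clique {0, 1, 3}. A clique must lie in a single bag of any decomposition, so no decomposition can have width below 2. Hence tw(G) = 2 exactly.

Treewidth 2.
One optimal decomposition is:
Bags: B1 = {0, 2, 3}  B2 = {0, 1, 3}
Tree: B1–B2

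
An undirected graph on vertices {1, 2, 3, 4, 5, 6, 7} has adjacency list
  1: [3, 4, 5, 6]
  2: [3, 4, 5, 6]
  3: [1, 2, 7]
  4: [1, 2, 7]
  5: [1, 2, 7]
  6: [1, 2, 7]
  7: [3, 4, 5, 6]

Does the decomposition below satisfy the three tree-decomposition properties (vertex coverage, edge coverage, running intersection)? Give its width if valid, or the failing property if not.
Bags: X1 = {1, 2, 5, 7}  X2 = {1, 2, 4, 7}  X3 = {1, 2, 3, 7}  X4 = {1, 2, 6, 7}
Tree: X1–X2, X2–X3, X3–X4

Every vertex of G appears in some bag (union = {1, 2, 3, 4, 5, 6, 7}); every edge is covered by a bag; and for each vertex v the set of bags containing v is connected in the bag tree. The decomposition is therefore valid. The largest bag has 4 vertices, so the width is 3.

Yes; width 3.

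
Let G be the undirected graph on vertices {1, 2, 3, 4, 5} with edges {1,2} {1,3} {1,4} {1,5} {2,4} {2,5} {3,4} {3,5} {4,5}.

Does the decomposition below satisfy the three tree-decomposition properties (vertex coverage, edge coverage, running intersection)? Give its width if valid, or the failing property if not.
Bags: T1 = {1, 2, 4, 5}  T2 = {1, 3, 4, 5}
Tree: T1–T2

Every vertex of G appears in some bag (union = {1, 2, 3, 4, 5}); every edge is covered by a bag; and for each vertex v the set of bags containing v is connected in the bag tree. The decomposition is therefore valid. The largest bag has 4 vertices, so the width is 3.

Yes; width 3.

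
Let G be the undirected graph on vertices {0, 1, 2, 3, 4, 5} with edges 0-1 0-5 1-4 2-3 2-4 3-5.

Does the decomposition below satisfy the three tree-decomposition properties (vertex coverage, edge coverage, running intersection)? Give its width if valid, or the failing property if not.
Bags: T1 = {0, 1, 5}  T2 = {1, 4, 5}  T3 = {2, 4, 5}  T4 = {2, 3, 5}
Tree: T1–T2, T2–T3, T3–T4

Yes; width 2.

Every vertex of G appears in some bag (union = {0, 1, 2, 3, 4, 5}); every edge is covered by a bag; and for each vertex v the set of bags containing v is connected in the bag tree. The decomposition is therefore valid. The largest bag has 3 vertices, so the width is 2.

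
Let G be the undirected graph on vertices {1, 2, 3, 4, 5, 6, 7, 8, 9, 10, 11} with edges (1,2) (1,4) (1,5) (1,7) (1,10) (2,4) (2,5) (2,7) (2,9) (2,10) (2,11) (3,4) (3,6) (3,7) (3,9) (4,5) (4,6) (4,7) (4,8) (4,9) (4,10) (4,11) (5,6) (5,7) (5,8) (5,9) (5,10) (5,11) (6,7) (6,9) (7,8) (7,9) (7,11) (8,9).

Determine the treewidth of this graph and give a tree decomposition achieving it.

Treewidth 4.
Bags: B1 = {4, 5, 6, 7, 9}  B2 = {2, 4, 5, 7, 9}  B3 = {3, 4, 6, 7, 9}  B4 = {1, 2, 4, 5, 7}  B5 = {4, 5, 7, 8, 9}  B6 = {1, 2, 4, 5, 10}  B7 = {2, 4, 5, 7, 11}
Tree: B1–B2, B1–B3, B2–B4, B2–B5, B4–B6, B2–B7

Each bag holds 5 vertices, so the decomposition has width 4, which upper-bounds the treewidth. Conversely, {3, 4, 6, 7, 9} is a clique of size 5, and the vertices of any clique must share a bag in every tree decomposition; so some bag has ≥ 5 vertices and tw(G) ≥ 4. Combining the bounds, tw(G) = 4.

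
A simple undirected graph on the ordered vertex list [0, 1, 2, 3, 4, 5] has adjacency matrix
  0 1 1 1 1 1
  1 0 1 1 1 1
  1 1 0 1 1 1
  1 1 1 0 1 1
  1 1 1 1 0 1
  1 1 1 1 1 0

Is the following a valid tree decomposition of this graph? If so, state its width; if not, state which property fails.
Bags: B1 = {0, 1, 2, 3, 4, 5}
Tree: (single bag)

Every vertex of G appears in some bag (union = {0, 1, 2, 3, 4, 5}); every edge is covered by a bag; and for each vertex v the set of bags containing v is connected in the bag tree. The decomposition is therefore valid. The largest bag has 6 vertices, so the width is 5.

Yes; width 5.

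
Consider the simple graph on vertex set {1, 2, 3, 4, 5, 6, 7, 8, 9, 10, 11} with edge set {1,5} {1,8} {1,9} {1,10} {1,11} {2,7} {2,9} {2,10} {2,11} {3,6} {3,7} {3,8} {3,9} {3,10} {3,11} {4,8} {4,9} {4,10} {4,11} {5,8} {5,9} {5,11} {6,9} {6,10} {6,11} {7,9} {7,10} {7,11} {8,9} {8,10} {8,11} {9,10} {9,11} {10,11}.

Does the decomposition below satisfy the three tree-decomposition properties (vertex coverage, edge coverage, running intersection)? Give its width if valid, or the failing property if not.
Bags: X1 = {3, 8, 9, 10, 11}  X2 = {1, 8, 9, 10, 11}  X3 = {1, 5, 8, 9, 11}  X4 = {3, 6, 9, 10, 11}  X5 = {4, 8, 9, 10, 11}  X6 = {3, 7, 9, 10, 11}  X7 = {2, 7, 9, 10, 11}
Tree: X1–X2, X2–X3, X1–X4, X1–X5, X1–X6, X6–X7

Yes; width 4.

Every vertex of G appears in some bag (union = {1, 2, 3, 4, 5, 6, 7, 8, 9, 10, 11}); every edge is covered by a bag; and for each vertex v the set of bags containing v is connected in the bag tree. The decomposition is therefore valid. The largest bag has 5 vertices, so the width is 4.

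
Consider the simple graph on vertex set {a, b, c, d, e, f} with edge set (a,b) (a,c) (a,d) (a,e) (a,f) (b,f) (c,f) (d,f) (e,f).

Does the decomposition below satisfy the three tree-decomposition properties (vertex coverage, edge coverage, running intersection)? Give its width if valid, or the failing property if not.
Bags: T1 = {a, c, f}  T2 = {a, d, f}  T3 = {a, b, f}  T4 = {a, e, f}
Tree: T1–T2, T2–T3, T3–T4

Yes; width 2.

Vertex coverage: the bags together contain {a, b, c, d, e, f}, the full vertex set. Edge coverage: each edge of G has both endpoints in at least one bag. Running intersection: for every vertex, the bags containing it form a connected subtree. All three properties hold, so this is a valid tree decomposition of width max|bag| − 1 = 2, and hence tw(G) ≤ 2.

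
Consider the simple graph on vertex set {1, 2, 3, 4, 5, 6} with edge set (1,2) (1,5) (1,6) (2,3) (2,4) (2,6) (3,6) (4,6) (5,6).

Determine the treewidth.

2

A width-2 tree decomposition is:
Bags: B1 = {2, 4, 6}  B2 = {1, 2, 6}  B3 = {2, 3, 6}  B4 = {1, 5, 6}
Tree: B1–B2, B1–B3, B2–B4
Each bag holds 3 vertices, so the decomposition has width 2, which upper-bounds the treewidth. For the lower bound, the 3 vertices {1, 2, 6} are pairwise adjacent, and any tree decomposition puts a clique entirely inside one bag — forcing width ≥ 2. The upper and lower bounds meet at 2, so that is the treewidth.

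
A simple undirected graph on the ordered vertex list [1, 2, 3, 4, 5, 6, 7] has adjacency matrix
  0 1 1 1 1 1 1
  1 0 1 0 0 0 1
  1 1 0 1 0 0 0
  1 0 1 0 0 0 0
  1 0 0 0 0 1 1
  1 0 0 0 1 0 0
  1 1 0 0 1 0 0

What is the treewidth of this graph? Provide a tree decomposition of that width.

Every bag has size at most 3, so the width is 3 − 1 = 2 and tw(G) ≤ 2. On the other hand G contains the 3-clique {1, 2, 3}. A clique must lie in a single bag of any decomposition, so no decomposition can have width below 2. Hence tw(G) = 2 exactly.

Treewidth 2.
One such decomposition:
Bags: B1 = {1, 2, 7}  B2 = {1, 5, 7}  B3 = {1, 2, 3}  B4 = {1, 3, 4}  B5 = {1, 5, 6}
Tree: B1–B2, B1–B3, B3–B4, B2–B5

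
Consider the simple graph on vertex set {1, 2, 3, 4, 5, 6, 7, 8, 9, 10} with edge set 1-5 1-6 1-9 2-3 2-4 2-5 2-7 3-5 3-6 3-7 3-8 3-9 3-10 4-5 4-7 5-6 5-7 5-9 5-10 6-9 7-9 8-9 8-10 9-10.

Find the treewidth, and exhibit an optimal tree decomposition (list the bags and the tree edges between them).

Every bag has size at most 4, so the width is 4 − 1 = 3 and tw(G) ≤ 3. Conversely, {3, 8, 9, 10} is a clique of size 4, and the vertices of any clique must share a bag in every tree decomposition; so some bag has ≥ 4 vertices and tw(G) ≥ 3. Therefore the treewidth is 3.

Treewidth 3.
One such decomposition:
Bags: B1 = {3, 5, 7, 9}  B2 = {3, 5, 6, 9}  B3 = {3, 5, 9, 10}  B4 = {2, 3, 5, 7}  B5 = {3, 8, 9, 10}  B6 = {1, 5, 6, 9}  B7 = {2, 4, 5, 7}
Tree: B1–B2, B1–B3, B1–B4, B3–B5, B2–B6, B4–B7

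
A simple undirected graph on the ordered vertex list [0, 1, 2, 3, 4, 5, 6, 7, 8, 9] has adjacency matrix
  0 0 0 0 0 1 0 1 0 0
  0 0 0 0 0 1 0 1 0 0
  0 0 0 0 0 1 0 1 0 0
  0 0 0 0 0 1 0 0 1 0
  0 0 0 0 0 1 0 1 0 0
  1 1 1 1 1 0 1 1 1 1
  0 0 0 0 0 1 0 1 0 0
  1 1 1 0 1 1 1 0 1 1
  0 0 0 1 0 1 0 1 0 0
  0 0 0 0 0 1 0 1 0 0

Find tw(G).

A width-2 tree decomposition is:
Bags: B1 = {5, 6, 7}  B2 = {5, 7, 8}  B3 = {5, 7, 9}  B4 = {3, 5, 8}  B5 = {2, 5, 7}  B6 = {4, 5, 7}  B7 = {1, 5, 7}  B8 = {0, 5, 7}
Tree: B1–B2, B2–B3, B2–B4, B3–B5, B3–B6, B3–B7, B2–B8
The largest bag has 3 vertices, giving width 2; this decomposition certifies tw(G) ≤ 2. Conversely, {3, 5, 8} is a clique of size 3, and the vertices of any clique must share a bag in every tree decomposition; so some bag has ≥ 3 vertices and tw(G) ≥ 2. Hence tw(G) = 2 exactly.

2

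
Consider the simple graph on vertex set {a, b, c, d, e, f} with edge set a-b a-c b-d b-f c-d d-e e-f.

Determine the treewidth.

A width-2 tree decomposition is:
Bags: B1 = {d, e, f}  B2 = {b, d, f}  B3 = {b, c, d}  B4 = {a, b, c}
Tree: B1–B2, B2–B3, B3–B4
Every bag has size at most 3, so the width is 3 − 1 = 2 and tw(G) ≤ 2. For the lower bound, G contains the cycle e–f–b–d–e, so G is not a forest; only forests have treewidth ≤ 1, hence tw(G) ≥ 2. Therefore the treewidth is 2.

2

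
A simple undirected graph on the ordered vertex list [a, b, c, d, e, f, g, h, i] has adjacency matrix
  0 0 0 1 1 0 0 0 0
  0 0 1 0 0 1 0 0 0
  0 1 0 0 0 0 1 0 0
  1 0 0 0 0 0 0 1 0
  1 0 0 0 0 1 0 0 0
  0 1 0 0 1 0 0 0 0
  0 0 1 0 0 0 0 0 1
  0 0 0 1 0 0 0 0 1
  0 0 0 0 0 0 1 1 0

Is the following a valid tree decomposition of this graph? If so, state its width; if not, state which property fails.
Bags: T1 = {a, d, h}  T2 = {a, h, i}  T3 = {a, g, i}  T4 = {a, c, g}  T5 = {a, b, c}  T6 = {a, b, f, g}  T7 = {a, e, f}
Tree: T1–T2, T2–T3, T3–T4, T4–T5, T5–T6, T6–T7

No — bags containing vertex g are not connected in the tree.

A tree decomposition must satisfy three properties: every vertex lies in some bag; for every edge, both endpoints lie together in some bag; and for every vertex, the bags containing it form a connected subtree. Here bags containing vertex g are not connected in the tree, so the decomposition is invalid.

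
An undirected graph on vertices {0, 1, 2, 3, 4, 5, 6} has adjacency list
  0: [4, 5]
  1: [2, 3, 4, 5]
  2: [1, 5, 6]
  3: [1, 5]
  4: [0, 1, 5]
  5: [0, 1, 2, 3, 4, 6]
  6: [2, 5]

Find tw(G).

A width-2 tree decomposition is:
Bags: B1 = {1, 3, 5}  B2 = {1, 4, 5}  B3 = {0, 4, 5}  B4 = {1, 2, 5}  B5 = {2, 5, 6}
Tree: B1–B2, B2–B3, B1–B4, B4–B5
Each bag holds 3 vertices, so the decomposition has width 2, which upper-bounds the treewidth. For the lower bound, the 3 vertices {0, 4, 5} are pairwise adjacent, and any tree decomposition puts a clique entirely inside one bag — forcing width ≥ 2. Hence tw(G) = 2 exactly.

2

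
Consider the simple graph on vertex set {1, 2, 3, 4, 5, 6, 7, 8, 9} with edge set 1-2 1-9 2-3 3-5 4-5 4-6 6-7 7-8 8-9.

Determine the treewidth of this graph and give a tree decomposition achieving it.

Each bag holds 3 vertices, so the decomposition has width 2, which upper-bounds the treewidth. The edges 6–4–5–3–2–1–9–8–7–6 form a cycle, so G is not a tree and its treewidth is at least 2. Combining the bounds, tw(G) = 2.

Treewidth 2.
One such decomposition:
Bags: B1 = {4, 5, 6}  B2 = {3, 5, 6}  B3 = {2, 3, 6}  B4 = {1, 2, 6}  B5 = {1, 6, 9}  B6 = {6, 8, 9}  B7 = {6, 7, 8}
Tree: B1–B2, B2–B3, B3–B4, B4–B5, B5–B6, B6–B7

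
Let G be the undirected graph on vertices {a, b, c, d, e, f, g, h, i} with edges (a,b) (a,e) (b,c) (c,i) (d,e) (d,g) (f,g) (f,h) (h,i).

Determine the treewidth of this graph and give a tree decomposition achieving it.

Each bag holds 3 vertices, so the decomposition has width 2, which upper-bounds the treewidth. For the lower bound, G contains the cycle b–c–i–h–f–g–d–e–a–b, so G is not a forest; only forests have treewidth ≤ 1, hence tw(G) ≥ 2. The upper and lower bounds meet at 2, so that is the treewidth.

Treewidth 2.
One optimal decomposition is:
Bags: B1 = {b, c, i}  B2 = {b, h, i}  B3 = {b, f, h}  B4 = {b, f, g}  B5 = {b, d, g}  B6 = {b, d, e}  B7 = {a, b, e}
Tree: B1–B2, B2–B3, B3–B4, B4–B5, B5–B6, B6–B7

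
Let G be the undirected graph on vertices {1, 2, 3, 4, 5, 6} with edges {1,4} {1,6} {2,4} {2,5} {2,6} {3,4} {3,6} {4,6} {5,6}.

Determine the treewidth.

2

A width-2 tree decomposition is:
Bags: B1 = {2, 4, 6}  B2 = {2, 5, 6}  B3 = {3, 4, 6}  B4 = {1, 4, 6}
Tree: B1–B2, B1–B3, B1–B4
Every bag has size at most 3, so the width is 3 − 1 = 2 and tw(G) ≤ 2. For the lower bound, the 3 vertices {1, 4, 6} are pairwise adjacent, and any tree decomposition puts a clique entirely inside one bag — forcing width ≥ 2. Combining the bounds, tw(G) = 2.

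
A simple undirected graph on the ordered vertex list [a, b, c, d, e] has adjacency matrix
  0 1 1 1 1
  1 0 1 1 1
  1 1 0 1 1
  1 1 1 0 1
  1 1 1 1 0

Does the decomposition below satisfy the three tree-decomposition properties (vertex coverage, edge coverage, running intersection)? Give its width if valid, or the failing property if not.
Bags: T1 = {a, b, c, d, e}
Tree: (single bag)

Vertex coverage: the bags together contain {a, b, c, d, e}, the full vertex set. Edge coverage: each edge of G has both endpoints in at least one bag. Running intersection: for every vertex, the bags containing it form a connected subtree. All three properties hold, so this is a valid tree decomposition of width max|bag| − 1 = 4, and hence tw(G) ≤ 4.

Yes; width 4.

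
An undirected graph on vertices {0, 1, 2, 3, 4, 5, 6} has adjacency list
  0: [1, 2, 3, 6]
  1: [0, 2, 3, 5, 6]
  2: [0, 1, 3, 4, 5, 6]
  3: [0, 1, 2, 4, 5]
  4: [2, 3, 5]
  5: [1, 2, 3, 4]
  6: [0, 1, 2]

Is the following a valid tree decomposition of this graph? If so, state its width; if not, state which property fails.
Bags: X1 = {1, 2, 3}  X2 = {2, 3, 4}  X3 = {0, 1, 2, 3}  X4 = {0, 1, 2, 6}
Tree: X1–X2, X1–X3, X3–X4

A tree decomposition must satisfy three properties: every vertex lies in some bag; for every edge, both endpoints lie together in some bag; and for every vertex, the bags containing it form a connected subtree. Here vertex 5 appears in no bag, so the decomposition is invalid.

No — vertex 5 appears in no bag.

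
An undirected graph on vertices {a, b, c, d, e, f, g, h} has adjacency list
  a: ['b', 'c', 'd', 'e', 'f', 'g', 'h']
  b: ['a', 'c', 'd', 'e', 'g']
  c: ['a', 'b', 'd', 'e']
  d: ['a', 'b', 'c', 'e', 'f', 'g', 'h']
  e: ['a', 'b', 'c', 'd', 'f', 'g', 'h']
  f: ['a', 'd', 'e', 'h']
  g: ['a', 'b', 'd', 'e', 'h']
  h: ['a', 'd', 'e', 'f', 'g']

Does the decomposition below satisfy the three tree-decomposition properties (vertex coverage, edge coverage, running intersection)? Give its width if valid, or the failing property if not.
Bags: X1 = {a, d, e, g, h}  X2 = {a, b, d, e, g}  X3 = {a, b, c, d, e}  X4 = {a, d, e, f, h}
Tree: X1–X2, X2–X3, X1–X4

Yes; width 4.

Checking the three conditions: (i) the bags cover all of {a, b, c, d, e, f, g, h}; (ii) for each edge, some bag contains both endpoints; (iii) the bags containing any fixed vertex form a subtree. All hold, so the decomposition is valid with width 5 − 1 = 4.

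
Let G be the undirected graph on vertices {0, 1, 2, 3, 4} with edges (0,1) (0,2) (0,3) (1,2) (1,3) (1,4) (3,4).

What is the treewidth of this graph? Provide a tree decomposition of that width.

Every bag has size at most 3, so the width is 3 − 1 = 2 and tw(G) ≤ 2. On the other hand G contains the 3-clique {0, 1, 2}. A clique must lie in a single bag of any decomposition, so no decomposition can have width below 2. Therefore the treewidth is 2.

Treewidth 2.
One optimal decomposition is:
Bags: B1 = {1, 3, 4}  B2 = {0, 1, 3}  B3 = {0, 1, 2}
Tree: B1–B2, B2–B3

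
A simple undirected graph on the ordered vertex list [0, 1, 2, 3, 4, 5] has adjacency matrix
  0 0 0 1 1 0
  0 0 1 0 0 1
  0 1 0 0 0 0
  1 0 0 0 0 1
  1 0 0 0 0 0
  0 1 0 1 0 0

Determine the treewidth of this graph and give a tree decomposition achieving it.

Each bag holds 2 vertices, so the decomposition has width 1, which upper-bounds the treewidth. Any graph with an edge has treewidth ≥ 1, and G has the edge 2–1. The upper and lower bounds meet at 1, so that is the treewidth.

Treewidth 1.
Bags: B1 = {1, 2}  B2 = {1, 5}  B3 = {3, 5}  B4 = {0, 3}  B5 = {0, 4}
Tree: B1–B2, B2–B3, B3–B4, B4–B5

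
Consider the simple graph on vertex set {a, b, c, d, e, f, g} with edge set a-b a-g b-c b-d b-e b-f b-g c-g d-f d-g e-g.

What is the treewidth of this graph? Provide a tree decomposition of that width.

Each bag holds 3 vertices, so the decomposition has width 2, which upper-bounds the treewidth. For the lower bound, the 3 vertices {b, d, g} are pairwise adjacent, and any tree decomposition puts a clique entirely inside one bag — forcing width ≥ 2. The upper and lower bounds meet at 2, so that is the treewidth.

Treewidth 2.
One optimal decomposition is:
Bags: B1 = {b, e, g}  B2 = {b, c, g}  B3 = {a, b, g}  B4 = {b, d, g}  B5 = {b, d, f}
Tree: B1–B2, B1–B3, B3–B4, B4–B5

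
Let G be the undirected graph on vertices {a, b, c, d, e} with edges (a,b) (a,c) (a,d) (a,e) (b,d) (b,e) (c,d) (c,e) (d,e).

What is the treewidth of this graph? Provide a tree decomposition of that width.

Each bag holds 4 vertices, so the decomposition has width 3, which upper-bounds the treewidth. On the other hand G contains the 4-clique {a, c, d, e}. A clique must lie in a single bag of any decomposition, so no decomposition can have width below 3. Combining the bounds, tw(G) = 3.

Treewidth 3.
One optimal decomposition is:
Bags: B1 = {a, b, d, e}  B2 = {a, c, d, e}
Tree: B1–B2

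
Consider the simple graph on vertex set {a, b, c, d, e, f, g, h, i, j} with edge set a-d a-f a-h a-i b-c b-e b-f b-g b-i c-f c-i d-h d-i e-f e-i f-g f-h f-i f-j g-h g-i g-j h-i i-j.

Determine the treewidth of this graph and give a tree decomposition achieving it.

The largest bag has 4 vertices, giving width 3; this decomposition certifies tw(G) ≤ 3. For the lower bound, the 4 vertices {a, d, h, i} are pairwise adjacent, and any tree decomposition puts a clique entirely inside one bag — forcing width ≥ 3. Hence tw(G) = 3 exactly.

Treewidth 3.
Bags: B1 = {b, f, g, i}  B2 = {f, g, h, i}  B3 = {b, e, f, i}  B4 = {a, f, h, i}  B5 = {a, d, h, i}  B6 = {b, c, f, i}  B7 = {f, g, i, j}
Tree: B1–B2, B1–B3, B2–B4, B4–B5, B3–B6, B2–B7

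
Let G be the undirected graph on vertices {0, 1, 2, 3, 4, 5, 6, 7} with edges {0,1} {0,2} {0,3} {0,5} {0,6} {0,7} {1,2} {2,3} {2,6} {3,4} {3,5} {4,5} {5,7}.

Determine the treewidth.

2

A width-2 tree decomposition is:
Bags: B1 = {3, 4, 5}  B2 = {0, 3, 5}  B3 = {0, 2, 3}  B4 = {0, 1, 2}  B5 = {0, 5, 7}  B6 = {0, 2, 6}
Tree: B1–B2, B2–B3, B3–B4, B2–B5, B3–B6
The largest bag has 3 vertices, giving width 2; this decomposition certifies tw(G) ≤ 2. For the lower bound, the 3 vertices {0, 1, 2} are pairwise adjacent, and any tree decomposition puts a clique entirely inside one bag — forcing width ≥ 2. Therefore the treewidth is 2.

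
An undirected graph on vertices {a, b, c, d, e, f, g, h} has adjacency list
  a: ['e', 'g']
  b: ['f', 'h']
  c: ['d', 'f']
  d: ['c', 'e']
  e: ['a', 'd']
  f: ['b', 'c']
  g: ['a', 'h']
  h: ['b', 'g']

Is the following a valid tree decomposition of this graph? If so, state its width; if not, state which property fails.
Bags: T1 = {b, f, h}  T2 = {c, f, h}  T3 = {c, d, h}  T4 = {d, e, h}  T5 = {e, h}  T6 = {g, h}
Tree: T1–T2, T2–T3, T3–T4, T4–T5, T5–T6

No — vertex a appears in no bag.

A tree decomposition must satisfy three properties: every vertex lies in some bag; for every edge, both endpoints lie together in some bag; and for every vertex, the bags containing it form a connected subtree. Here vertex a appears in no bag, so the decomposition is invalid.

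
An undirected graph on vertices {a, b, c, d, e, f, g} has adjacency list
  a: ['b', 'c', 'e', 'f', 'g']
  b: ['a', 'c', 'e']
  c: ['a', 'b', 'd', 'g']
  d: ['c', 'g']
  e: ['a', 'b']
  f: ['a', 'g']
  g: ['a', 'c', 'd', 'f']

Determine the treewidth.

2

A width-2 tree decomposition is:
Bags: B1 = {a, c, g}  B2 = {a, f, g}  B3 = {a, b, c}  B4 = {a, b, e}  B5 = {c, d, g}
Tree: B1–B2, B1–B3, B3–B4, B1–B5
The largest bag has 3 vertices, giving width 2; this decomposition certifies tw(G) ≤ 2. Conversely, {c, d, g} is a clique of size 3, and the vertices of any clique must share a bag in every tree decomposition; so some bag has ≥ 3 vertices and tw(G) ≥ 2. Therefore the treewidth is 2.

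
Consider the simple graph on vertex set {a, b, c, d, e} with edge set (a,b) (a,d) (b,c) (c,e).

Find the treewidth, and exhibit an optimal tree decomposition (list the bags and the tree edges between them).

Every bag has size at most 2, so the width is 2 − 1 = 1 and tw(G) ≤ 1. Any graph with an edge has treewidth ≥ 1, and G has the edge d–a. Therefore the treewidth is 1.

Treewidth 1.
One optimal decomposition is:
Bags: B1 = {a, d}  B2 = {a, b}  B3 = {b, c}  B4 = {c, e}
Tree: B1–B2, B2–B3, B3–B4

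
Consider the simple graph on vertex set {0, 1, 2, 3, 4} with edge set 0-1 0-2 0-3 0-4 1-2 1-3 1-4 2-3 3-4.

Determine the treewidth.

A width-3 tree decomposition is:
Bags: B1 = {0, 1, 3, 4}  B2 = {0, 1, 2, 3}
Tree: B1–B2
Every bag has size at most 4, so the width is 4 − 1 = 3 and tw(G) ≤ 3. On the other hand G contains the 4-clique {0, 1, 2, 3}. A clique must lie in a single bag of any decomposition, so no decomposition can have width below 3. Hence tw(G) = 3 exactly.

3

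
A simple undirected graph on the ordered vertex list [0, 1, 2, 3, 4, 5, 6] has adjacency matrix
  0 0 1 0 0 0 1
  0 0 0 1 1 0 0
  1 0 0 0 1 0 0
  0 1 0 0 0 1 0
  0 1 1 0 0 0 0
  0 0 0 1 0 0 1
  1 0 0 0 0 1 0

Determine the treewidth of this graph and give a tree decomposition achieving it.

Every bag has size at most 3, so the width is 3 − 1 = 2 and tw(G) ≤ 2. The edges 2–4–1–3–5–6–0–2 form a cycle, so G is not a tree and its treewidth is at least 2. Therefore the treewidth is 2.

Treewidth 2.
One optimal decomposition is:
Bags: B1 = {1, 2, 4}  B2 = {1, 2, 3}  B3 = {2, 3, 5}  B4 = {2, 5, 6}  B5 = {0, 2, 6}
Tree: B1–B2, B2–B3, B3–B4, B4–B5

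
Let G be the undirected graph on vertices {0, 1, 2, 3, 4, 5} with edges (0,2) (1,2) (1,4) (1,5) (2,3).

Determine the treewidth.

A width-1 tree decomposition is:
Bags: B1 = {1, 2}  B2 = {2, 3}  B3 = {1, 4}  B4 = {1, 5}  B5 = {0, 2}
Tree: B1–B2, B1–B3, B1–B4, B1–B5
The largest bag has 2 vertices, giving width 1; this decomposition certifies tw(G) ≤ 1. Since G has at least one edge (e.g. 2–1), it is not an edgeless graph, so tw(G) ≥ 1. The upper and lower bounds meet at 1, so that is the treewidth.

1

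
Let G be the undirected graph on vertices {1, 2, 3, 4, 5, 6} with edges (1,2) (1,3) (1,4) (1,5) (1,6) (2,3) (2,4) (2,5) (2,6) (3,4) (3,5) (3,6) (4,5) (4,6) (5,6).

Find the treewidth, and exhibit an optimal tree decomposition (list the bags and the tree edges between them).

With just one bag of size 6, the width is 6 − 1 = 5, so tw(G) ≤ 5. For the lower bound, the 6 vertices {1, 2, 3, 4, 5, 6} are pairwise adjacent, and any tree decomposition puts a clique entirely inside one bag — forcing width ≥ 5. Combining the bounds, tw(G) = 5.

Treewidth 5.
One optimal decomposition is:
Bags: B1 = {1, 2, 3, 4, 5, 6}
Tree: (single bag)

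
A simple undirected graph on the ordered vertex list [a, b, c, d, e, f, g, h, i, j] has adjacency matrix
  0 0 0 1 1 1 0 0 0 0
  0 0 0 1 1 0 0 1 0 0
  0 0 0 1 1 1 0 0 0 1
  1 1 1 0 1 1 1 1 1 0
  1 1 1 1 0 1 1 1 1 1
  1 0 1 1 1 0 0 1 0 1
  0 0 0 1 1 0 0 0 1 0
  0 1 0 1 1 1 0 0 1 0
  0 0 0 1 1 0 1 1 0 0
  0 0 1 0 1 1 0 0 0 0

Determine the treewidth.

A width-3 tree decomposition is:
Bags: B1 = {d, e, f, h}  B2 = {d, e, h, i}  B3 = {a, d, e, f}  B4 = {c, d, e, f}  B5 = {c, e, f, j}  B6 = {b, d, e, h}  B7 = {d, e, g, i}
Tree: B1–B2, B1–B3, B1–B4, B4–B5, B2–B6, B2–B7
Each bag holds 4 vertices, so the decomposition has width 3, which upper-bounds the treewidth. On the other hand G contains the 4-clique {d, e, g, i}. A clique must lie in a single bag of any decomposition, so no decomposition can have width below 3. The upper and lower bounds meet at 3, so that is the treewidth.

3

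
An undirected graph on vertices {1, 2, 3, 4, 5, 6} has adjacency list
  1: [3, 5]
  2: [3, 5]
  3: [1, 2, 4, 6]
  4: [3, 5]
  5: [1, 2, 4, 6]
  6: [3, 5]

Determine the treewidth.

A width-2 tree decomposition is:
Bags: B1 = {1, 3, 5}  B2 = {2, 3, 5}  B3 = {3, 5, 6}  B4 = {3, 4, 5}
Tree: B1–B2, B2–B3, B3–B4
The largest bag has 3 vertices, giving width 2; this decomposition certifies tw(G) ≤ 2. For the lower bound, G contains the cycle 1–3–2–5–1, so G is not a forest; only forests have treewidth ≤ 1, hence tw(G) ≥ 2. Hence tw(G) = 2 exactly.

2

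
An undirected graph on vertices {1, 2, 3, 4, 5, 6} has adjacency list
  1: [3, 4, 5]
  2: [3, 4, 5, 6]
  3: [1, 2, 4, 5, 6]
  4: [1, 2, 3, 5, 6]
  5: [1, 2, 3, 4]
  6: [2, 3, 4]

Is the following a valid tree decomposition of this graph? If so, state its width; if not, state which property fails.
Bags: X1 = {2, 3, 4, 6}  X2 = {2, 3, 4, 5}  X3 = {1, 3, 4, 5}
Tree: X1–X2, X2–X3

Yes; width 3.

Every vertex of G appears in some bag (union = {1, 2, 3, 4, 5, 6}); every edge is covered by a bag; and for each vertex v the set of bags containing v is connected in the bag tree. The decomposition is therefore valid. The largest bag has 4 vertices, so the width is 3.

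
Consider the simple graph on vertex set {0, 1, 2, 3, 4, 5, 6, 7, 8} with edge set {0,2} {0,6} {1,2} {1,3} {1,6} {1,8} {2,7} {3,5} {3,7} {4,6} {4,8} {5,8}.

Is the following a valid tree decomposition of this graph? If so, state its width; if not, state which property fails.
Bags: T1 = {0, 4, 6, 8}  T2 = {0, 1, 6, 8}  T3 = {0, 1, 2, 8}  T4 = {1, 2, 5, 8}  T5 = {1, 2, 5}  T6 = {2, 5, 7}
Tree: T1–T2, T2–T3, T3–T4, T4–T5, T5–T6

A tree decomposition must satisfy three properties: every vertex lies in some bag; for every edge, both endpoints lie together in some bag; and for every vertex, the bags containing it form a connected subtree. Here vertex 3 appears in no bag, so the decomposition is invalid.

No — vertex 3 appears in no bag.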